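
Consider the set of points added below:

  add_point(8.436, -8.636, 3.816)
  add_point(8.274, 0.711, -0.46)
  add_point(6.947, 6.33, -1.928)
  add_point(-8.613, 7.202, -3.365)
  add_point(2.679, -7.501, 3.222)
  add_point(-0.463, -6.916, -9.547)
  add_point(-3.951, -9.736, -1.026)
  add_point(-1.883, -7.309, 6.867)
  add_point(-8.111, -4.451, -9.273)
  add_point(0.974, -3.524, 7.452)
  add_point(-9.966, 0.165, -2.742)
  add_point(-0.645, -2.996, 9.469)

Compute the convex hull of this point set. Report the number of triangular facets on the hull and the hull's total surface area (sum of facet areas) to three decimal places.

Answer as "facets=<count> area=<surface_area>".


Points on the hull: [0, 1, 2, 3, 5, 6, 7, 8, 10, 11] (10 of 12).

Triangle areas on the boundary:
  f1: (p11, p3, p10) → 55.7436
  f2: (p11, p2, p3) → 120.9047
  f3: (p1, p5, p0) → 74.1252
  f4: (p1, p2, p5) → 42.9615
  f5: (p1, p11, p0) → 60.3163
  f6: (p1, p11, p2) → 39.5410
  f7: (p7, p11, p10) → 37.8725
  f8: (p7, p11, p0) → 28.1155
  f9: (p6, p7, p10) → 49.8380
  f10: (p6, p5, p0) → 64.2034
  f11: (p6, p7, p0) → 46.0515
  f12: (p8, p6, p10) → 42.3093
  f13: (p8, p6, p5) → 37.1062
  f14: (p8, p3, p10) → 26.5342
  f15: (p8, p2, p3) → 102.2034
  f16: (p8, p2, p5) → 67.3850
Σ area = 895.211

Check V−E+F: 10 − 24 + 16 = 2.

facets=16 area=895.211


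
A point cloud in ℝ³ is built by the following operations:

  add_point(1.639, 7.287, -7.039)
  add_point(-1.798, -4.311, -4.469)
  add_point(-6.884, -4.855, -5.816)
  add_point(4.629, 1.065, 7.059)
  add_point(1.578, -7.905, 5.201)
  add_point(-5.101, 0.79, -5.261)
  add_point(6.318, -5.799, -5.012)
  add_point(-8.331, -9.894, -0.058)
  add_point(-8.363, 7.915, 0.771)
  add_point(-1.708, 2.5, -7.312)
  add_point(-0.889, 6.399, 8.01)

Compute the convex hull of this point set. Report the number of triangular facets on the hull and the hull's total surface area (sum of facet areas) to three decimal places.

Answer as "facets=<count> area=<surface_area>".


facets=16 area=826.261

Points on the hull: [0, 2, 3, 4, 5, 6, 7, 8, 9, 10] (10 of 11).

Per-facet area ½‖(b−a)×(c−a)‖:
  f1: (p10, p7, p8) → 93.1276
  f2: (p4, p7, p6) → 65.2390
  f3: (p4, p10, p7) → 83.6952
  f4: (p3, p4, p6) → 54.8287
  f5: (p3, p4, p10) → 33.5436
  f6: (p5, p9, p8) → 20.5940
  f7: (p2, p7, p6) → 51.4002
  f8: (p2, p9, p6) → 52.4246
  f9: (p2, p5, p9) → 10.5709
  f10: (p2, p7, p8) → 54.9157
  f11: (p2, p5, p8) → 22.5388
  f12: (p0, p3, p10) → 57.9223
  f13: (p0, p10, p8) → 66.1071
  f14: (p0, p9, p8) → 34.3388
  f15: (p0, p9, p6) → 33.8698
  f16: (p0, p3, p6) → 91.1449
Σ area = 826.261

Euler characteristic 10−24+16 = 2 ✓


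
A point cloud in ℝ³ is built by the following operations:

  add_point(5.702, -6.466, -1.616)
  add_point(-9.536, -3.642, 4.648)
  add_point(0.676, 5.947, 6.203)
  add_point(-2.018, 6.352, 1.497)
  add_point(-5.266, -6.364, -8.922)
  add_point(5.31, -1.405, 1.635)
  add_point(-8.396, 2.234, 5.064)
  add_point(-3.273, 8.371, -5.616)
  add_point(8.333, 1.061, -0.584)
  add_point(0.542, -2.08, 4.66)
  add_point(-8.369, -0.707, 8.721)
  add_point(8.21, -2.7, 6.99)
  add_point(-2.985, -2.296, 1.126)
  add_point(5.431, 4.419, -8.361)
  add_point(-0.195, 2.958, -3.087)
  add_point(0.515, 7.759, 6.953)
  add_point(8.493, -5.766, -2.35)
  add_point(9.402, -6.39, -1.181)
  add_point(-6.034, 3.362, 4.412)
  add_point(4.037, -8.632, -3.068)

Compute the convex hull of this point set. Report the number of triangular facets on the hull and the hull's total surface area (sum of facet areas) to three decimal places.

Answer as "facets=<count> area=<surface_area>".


facets=20 area=990.799

Points on the hull: [1, 4, 6, 7, 8, 10, 11, 13, 15, 16, 17, 19] (12 of 20).

Area of each hull facet:
  f1: (p4, p7, p1) → 103.4757
  f2: (p19, p4, p1) → 79.5291
  f3: (p13, p4, p7) → 71.5086
  f4: (p13, p15, p7) → 65.3487
  f5: (p11, p19, p1) → 98.4303
  f6: (p11, p19, p17) → 26.2575
  f7: (p6, p7, p1) → 35.3688
  f8: (p6, p15, p7) → 64.5624
  f9: (p16, p19, p17) → 4.0061
  f10: (p16, p13, p17) → 5.5688
  f11: (p16, p19, p4) → 22.7338
  f12: (p16, p13, p4) → 85.2137
  f13: (p10, p11, p1) → 43.1434
  f14: (p10, p11, p15) → 79.8572
  f15: (p10, p6, p1) → 11.6774
  f16: (p10, p6, p15) → 24.5809
  f17: (p8, p13, p15) → 56.7273
  f18: (p8, p11, p15) → 51.3912
  f19: (p8, p13, p17) → 31.7028
  f20: (p8, p11, p17) → 29.7153
Σ area = 990.799

Euler characteristic 12−30+20 = 2 ✓


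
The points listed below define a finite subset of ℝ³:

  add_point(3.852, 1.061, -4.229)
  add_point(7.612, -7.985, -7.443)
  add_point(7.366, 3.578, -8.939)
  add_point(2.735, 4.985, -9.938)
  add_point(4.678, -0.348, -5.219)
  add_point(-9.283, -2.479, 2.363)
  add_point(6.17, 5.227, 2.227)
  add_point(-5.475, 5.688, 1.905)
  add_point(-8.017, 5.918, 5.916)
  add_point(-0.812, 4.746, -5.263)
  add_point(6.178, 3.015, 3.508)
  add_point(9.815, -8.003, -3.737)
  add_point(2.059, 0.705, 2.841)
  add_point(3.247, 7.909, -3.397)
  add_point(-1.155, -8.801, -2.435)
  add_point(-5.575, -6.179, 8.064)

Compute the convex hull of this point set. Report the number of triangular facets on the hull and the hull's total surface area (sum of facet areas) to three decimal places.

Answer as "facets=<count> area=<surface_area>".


facets=22 area=895.288

Extreme-point indices: [1, 2, 3, 5, 6, 7, 8, 9, 10, 11, 13, 14, 15] — 13 of 16 on the boundary.

Area of each hull facet:
  f1: (p14, p3, p5) → 91.3279
  f2: (p9, p3, p5) → 20.8310
  f3: (p2, p3, p13) → 17.5871
  f4: (p1, p14, p11) → 21.8329
  f5: (p1, p14, p3) → 70.6267
  f6: (p1, p2, p11) → 24.9418
  f7: (p1, p2, p3) → 27.2230
  f8: (p15, p10, p11) → 105.9418
  f9: (p15, p14, p11) → 57.3461
  f10: (p15, p14, p5) → 41.9830
  f11: (p15, p8, p5) → 35.5025
  f12: (p15, p8, p10) → 86.1334
  f13: (p6, p2, p13) → 27.7960
  f14: (p6, p8, p13) → 49.2216
  f15: (p6, p8, p10) → 18.6924
  f16: (p6, p10, p11) → 15.7637
  f17: (p6, p2, p11) → 71.1286
  f18: (p7, p3, p13) → 35.5929
  f19: (p7, p8, p13) → 12.4864
  f20: (p7, p9, p3) → 4.1957
  f21: (p7, p9, p5) → 38.2334
  f22: (p7, p8, p5) → 20.8998
Σ area = 895.288

Euler characteristic 13−33+22 = 2 ✓


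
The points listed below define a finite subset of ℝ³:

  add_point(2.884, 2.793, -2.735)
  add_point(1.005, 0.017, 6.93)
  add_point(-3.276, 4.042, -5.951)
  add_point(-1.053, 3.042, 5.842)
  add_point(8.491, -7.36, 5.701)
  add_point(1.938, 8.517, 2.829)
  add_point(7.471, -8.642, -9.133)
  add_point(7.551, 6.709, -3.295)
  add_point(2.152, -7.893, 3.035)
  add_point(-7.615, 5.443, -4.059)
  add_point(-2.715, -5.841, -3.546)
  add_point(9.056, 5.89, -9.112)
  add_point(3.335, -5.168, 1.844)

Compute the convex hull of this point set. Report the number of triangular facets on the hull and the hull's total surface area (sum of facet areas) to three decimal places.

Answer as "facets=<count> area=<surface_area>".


Extreme-point indices: [1, 2, 3, 4, 5, 6, 7, 8, 9, 10, 11] — 11 of 13 on the boundary.

Facet areas (half cross-product norm):
  f1: (p5, p11, p9) → 85.3744
  f2: (p2, p11, p9) → 14.0992
  f3: (p2, p6, p9) → 22.4876
  f4: (p2, p6, p11) → 91.1261
  f5: (p10, p6, p9) → 62.1789
  f6: (p3, p5, p9) → 40.3229
  f7: (p3, p5, p1) → 11.3146
  f8: (p3, p10, p9) → 67.3156
  f9: (p7, p5, p11) → 12.0722
  f10: (p4, p6, p11) → 108.5970
  f11: (p4, p7, p11) → 46.7319
  f12: (p4, p5, p1) → 43.3072
  f13: (p4, p7, p5) → 70.0452
  f14: (p8, p4, p1) → 30.4437
  f15: (p8, p3, p1) → 12.8994
  f16: (p8, p3, p10) → 48.5396
  f17: (p8, p10, p6) → 49.5612
  f18: (p8, p4, p6) → 45.8688
Σ area = 862.286

Check V−E+F: 11 − 27 + 18 = 2.

facets=18 area=862.286


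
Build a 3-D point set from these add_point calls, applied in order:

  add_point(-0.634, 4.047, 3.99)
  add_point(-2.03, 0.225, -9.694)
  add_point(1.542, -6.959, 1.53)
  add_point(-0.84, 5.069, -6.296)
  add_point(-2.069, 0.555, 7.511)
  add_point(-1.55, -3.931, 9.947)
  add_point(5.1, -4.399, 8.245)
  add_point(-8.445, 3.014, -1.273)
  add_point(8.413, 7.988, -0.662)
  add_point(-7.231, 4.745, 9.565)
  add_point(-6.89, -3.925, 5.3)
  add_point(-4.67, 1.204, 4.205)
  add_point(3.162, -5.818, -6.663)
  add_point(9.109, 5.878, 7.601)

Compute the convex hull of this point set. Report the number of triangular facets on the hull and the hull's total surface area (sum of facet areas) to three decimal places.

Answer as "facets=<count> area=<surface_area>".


Hull vertices (11/14): indices [1, 2, 3, 5, 6, 7, 8, 9, 10, 12, 13].

Per-facet area ½‖(b−a)×(c−a)‖:
  f1: (p8, p9, p13) → 70.4833
  f2: (p12, p8, p1) → 65.2450
  f3: (p12, p8, p13) → 67.1359
  f4: (p5, p9, p13) → 75.0708
  f5: (p3, p1, p7) → 28.1777
  f6: (p3, p8, p1) → 25.6095
  f7: (p3, p9, p7) → 47.1931
  f8: (p3, p8, p9) → 94.8228
  f9: (p6, p5, p13) → 36.2410
  f10: (p6, p5, p2) → 27.0292
  f11: (p6, p12, p13) → 83.1853
  f12: (p6, p12, p2) → 24.6086
  f13: (p10, p5, p2) → 31.5380
  f14: (p10, p12, p2) → 35.4525
  f15: (p10, p9, p7) → 43.8716
  f16: (p10, p5, p9) → 33.0227
  f17: (p10, p1, p7) → 51.3829
  f18: (p10, p12, p1) → 65.6736
Σ area = 905.744

Euler characteristic 11−27+18 = 2 ✓

facets=18 area=905.744


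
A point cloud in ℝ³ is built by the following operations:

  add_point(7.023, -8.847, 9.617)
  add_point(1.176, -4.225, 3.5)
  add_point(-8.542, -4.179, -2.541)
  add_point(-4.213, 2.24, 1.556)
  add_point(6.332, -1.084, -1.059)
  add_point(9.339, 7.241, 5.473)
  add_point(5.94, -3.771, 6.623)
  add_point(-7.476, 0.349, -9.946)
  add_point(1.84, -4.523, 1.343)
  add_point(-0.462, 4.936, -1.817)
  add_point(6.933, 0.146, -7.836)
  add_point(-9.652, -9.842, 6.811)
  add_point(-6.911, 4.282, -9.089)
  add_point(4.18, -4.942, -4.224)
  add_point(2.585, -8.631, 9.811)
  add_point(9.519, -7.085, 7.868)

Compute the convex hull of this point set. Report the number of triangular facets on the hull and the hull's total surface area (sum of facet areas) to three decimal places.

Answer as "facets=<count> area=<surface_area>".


Extreme-point indices: [0, 2, 3, 5, 7, 10, 11, 12, 13, 14, 15] — 11 of 16 on the boundary.

Facet areas (half cross-product norm):
  f1: (p14, p5, p11) → 103.4265
  f2: (p3, p5, p11) → 90.3044
  f3: (p0, p5, p15) → 21.0662
  f4: (p0, p14, p5) → 37.1062
  f5: (p0, p14, p11) → 8.8114
  f6: (p0, p13, p11) → 117.1295
  f7: (p0, p13, p15) → 22.8464
  f8: (p2, p13, p11) → 69.4717
  f9: (p2, p13, p7) → 55.0656
  f10: (p10, p13, p7) → 47.1810
  f11: (p10, p13, p15) → 41.0790
  f12: (p10, p5, p15) → 105.3691
  f13: (p12, p3, p5) → 76.3513
  f14: (p12, p10, p5) → 110.2675
  f15: (p12, p10, p7) → 29.2439
  f16: (p12, p2, p7) → 16.7178
  f17: (p12, p3, p11) → 72.4589
  f18: (p12, p2, p11) → 21.3989
Σ area = 1045.295

Euler characteristic 11−27+18 = 2 ✓

facets=18 area=1045.295


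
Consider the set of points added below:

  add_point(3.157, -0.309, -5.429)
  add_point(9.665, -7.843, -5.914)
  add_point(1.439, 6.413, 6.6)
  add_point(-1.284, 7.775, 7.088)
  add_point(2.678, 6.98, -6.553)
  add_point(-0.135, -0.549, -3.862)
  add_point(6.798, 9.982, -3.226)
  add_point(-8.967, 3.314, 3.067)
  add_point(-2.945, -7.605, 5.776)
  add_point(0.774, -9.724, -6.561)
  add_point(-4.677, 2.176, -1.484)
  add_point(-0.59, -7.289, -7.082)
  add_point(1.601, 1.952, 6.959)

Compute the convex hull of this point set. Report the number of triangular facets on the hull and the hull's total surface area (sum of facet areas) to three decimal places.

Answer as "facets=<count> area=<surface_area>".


facets=18 area=853.001

Hull vertices (11/13): indices [1, 2, 3, 4, 6, 7, 8, 9, 10, 11, 12].

Triangle areas on the boundary:
  f1: (p3, p6, p7) → 62.9741
  f2: (p8, p3, p7) → 62.0747
  f3: (p11, p8, p7) → 82.5507
  f4: (p12, p8, p1) → 89.2140
  f5: (p12, p8, p3) → 27.2427
  f6: (p12, p6, p1) → 117.1234
  f7: (p10, p11, p7) → 25.8323
  f8: (p4, p6, p1) → 49.4504
  f9: (p4, p11, p1) → 74.5577
  f10: (p4, p10, p11) → 59.1386
  f11: (p4, p6, p7) → 45.3443
  f12: (p4, p10, p7) → 20.8615
  f13: (p9, p8, p1) → 58.5436
  f14: (p9, p11, p1) → 12.3184
  f15: (p9, p11, p8) → 18.4400
  f16: (p2, p3, p6) → 16.5917
  f17: (p2, p12, p6) → 24.6098
  f18: (p2, p12, p3) → 6.1333
Σ area = 853.001

Check V−E+F: 11 − 27 + 18 = 2.


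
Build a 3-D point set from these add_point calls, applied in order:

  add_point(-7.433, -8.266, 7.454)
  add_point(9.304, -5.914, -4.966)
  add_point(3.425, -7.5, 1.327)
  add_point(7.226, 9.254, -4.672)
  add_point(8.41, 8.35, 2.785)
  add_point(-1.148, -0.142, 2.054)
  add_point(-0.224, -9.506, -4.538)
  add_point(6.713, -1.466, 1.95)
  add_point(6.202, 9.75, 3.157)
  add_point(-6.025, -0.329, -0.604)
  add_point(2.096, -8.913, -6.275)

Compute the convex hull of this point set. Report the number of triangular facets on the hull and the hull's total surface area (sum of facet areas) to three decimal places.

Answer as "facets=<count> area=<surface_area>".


Extreme-point indices: [0, 1, 2, 3, 4, 6, 7, 8, 9, 10] — 10 of 11 on the boundary.

Facet areas (half cross-product norm):
  f1: (p9, p8, p0) → 86.5731
  f2: (p6, p9, p0) → 63.7100
  f3: (p6, p9, p10) → 15.3820
  f4: (p3, p9, p8) → 63.4815
  f5: (p3, p9, p10) → 107.7504
  f6: (p3, p10, p1) → 58.6050
  f7: (p2, p7, p0) → 39.0362
  f8: (p2, p7, p1) → 27.5073
  f9: (p2, p6, p0) → 44.8469
  f10: (p2, p10, p1) → 28.6887
  f11: (p2, p6, p10) → 10.6358
  f12: (p4, p7, p1) → 36.7397
  f13: (p4, p3, p1) → 57.7996
  f14: (p4, p3, p8) → 10.0254
  f15: (p4, p8, p0) → 30.1940
  f16: (p4, p7, p0) → 71.1018
Σ area = 752.077

Euler: V−E+F = 10−24+16 = 2.

facets=16 area=752.077


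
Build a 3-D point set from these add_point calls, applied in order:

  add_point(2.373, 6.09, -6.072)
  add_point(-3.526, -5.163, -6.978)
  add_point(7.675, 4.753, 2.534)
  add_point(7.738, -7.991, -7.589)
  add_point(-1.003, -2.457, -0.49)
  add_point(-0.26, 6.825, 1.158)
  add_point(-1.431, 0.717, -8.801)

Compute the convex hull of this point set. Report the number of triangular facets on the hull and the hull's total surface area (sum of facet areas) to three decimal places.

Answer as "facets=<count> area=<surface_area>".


Points on the hull: [0, 1, 2, 3, 4, 5, 6] (7 of 7).

Per-facet area ½‖(b−a)×(c−a)‖:
  f1: (p6, p3, p1) → 37.5962
  f2: (p6, p5, p1) → 36.8141
  f3: (p0, p6, p3) → 45.0595
  f4: (p0, p6, p5) → 26.6815
  f5: (p4, p3, p1) → 42.6091
  f6: (p4, p5, p1) → 29.8670
  f7: (p2, p4, p3) → 72.9191
  f8: (p2, p4, p5) → 38.9268
  f9: (p2, p0, p3) → 75.2892
  f10: (p2, p0, p5) → 31.5279
Σ area = 437.290

Euler: V−E+F = 7−15+10 = 2.

facets=10 area=437.290


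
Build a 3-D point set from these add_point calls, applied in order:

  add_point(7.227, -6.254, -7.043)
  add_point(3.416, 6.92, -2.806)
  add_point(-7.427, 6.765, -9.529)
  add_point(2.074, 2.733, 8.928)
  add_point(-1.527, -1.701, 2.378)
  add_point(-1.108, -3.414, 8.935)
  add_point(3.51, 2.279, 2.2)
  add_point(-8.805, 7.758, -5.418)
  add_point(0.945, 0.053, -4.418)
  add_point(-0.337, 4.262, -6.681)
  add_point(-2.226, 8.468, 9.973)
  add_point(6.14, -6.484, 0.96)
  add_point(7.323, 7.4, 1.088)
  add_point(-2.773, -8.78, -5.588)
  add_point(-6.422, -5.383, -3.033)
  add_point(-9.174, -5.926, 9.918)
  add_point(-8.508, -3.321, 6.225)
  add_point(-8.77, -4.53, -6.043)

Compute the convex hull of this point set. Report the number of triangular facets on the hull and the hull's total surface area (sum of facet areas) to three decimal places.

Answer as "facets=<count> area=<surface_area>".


Hull vertices (13/18): indices [0, 1, 2, 3, 5, 7, 9, 10, 11, 12, 13, 15, 17].

Triangle areas on the boundary:
  f1: (p11, p13, p15) → 92.6547
  f2: (p17, p13, p15) → 58.7679
  f3: (p17, p13, p2) → 38.5701
  f4: (p7, p2, p12) → 38.6298
  f5: (p7, p10, p12) → 103.0678
  f6: (p7, p10, p15) → 130.8413
  f7: (p7, p17, p15) → 98.5326
  f8: (p7, p17, p2) → 26.3420
  f9: (p3, p10, p12) → 38.0718
  f10: (p3, p11, p12) → 64.4489
  f11: (p3, p10, p15) → 51.5371
  f12: (p1, p2, p12) → 8.4057
  f13: (p1, p9, p2) → 18.5567
  f14: (p0, p11, p13) → 40.4648
  f15: (p0, p13, p2) → 86.9640
  f16: (p0, p9, p2) → 34.0130
  f17: (p0, p11, p12) → 56.2688
  f18: (p0, p1, p12) → 39.5399
  f19: (p0, p1, p9) → 38.9628
  f20: (p5, p11, p15) → 37.5824
  f21: (p5, p3, p15) → 21.0674
  f22: (p5, p3, p11) → 38.7220
Σ area = 1162.012

Euler: V−E+F = 13−33+22 = 2.

facets=22 area=1162.012


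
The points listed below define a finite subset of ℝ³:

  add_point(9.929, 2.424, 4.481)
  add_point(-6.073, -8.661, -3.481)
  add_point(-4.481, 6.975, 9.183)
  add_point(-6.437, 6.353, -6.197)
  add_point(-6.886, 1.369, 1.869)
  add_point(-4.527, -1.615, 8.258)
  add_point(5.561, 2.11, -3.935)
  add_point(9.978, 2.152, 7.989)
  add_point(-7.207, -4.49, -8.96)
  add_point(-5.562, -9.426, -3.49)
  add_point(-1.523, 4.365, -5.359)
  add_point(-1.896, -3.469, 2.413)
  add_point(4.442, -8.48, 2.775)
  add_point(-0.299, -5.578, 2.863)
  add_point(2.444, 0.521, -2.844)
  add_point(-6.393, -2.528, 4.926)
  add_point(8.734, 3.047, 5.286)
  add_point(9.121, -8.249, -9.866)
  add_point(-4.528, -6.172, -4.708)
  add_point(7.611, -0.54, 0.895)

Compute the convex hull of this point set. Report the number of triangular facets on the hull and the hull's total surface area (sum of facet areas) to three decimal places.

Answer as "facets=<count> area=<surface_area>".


14 of the 20 inputs are extreme points: [0, 1, 2, 3, 4, 5, 6, 7, 8, 9, 12, 15, 16, 17].

Per-facet area ½‖(b−a)×(c−a)‖:
  f1: (p17, p3, p8) → 92.8400
  f2: (p17, p12, p7) → 86.0879
  f3: (p17, p9, p8) → 60.0192
  f4: (p17, p12, p9) → 78.1823
  f5: (p16, p2, p7) → 21.7537
  f6: (p16, p3, p2) → 109.6374
  f7: (p1, p9, p8) → 2.6162
  f8: (p1, p15, p8) → 34.9081
  f9: (p1, p15, p9) → 4.1059
  f10: (p4, p3, p8) → 50.7548
  f11: (p4, p15, p8) → 30.2056
  f12: (p4, p3, p2) → 42.6448
  f13: (p4, p15, p2) → 23.6873
  f14: (p5, p2, p7) → 62.6407
  f15: (p5, p15, p2) → 16.0440
  f16: (p5, p12, p7) → 77.8448
  f17: (p5, p12, p9) → 70.2051
  f18: (p5, p15, p9) → 13.7944
  f19: (p6, p17, p3) → 71.6888
  f20: (p0, p6, p17) → 56.0141
  f21: (p0, p17, p7) → 20.7024
  f22: (p0, p16, p7) → 2.4379
  f23: (p0, p16, p3) → 14.1352
  f24: (p0, p6, p3) → 50.3039
Σ area = 1093.254

Euler: V−E+F = 14−36+24 = 2.

facets=24 area=1093.254


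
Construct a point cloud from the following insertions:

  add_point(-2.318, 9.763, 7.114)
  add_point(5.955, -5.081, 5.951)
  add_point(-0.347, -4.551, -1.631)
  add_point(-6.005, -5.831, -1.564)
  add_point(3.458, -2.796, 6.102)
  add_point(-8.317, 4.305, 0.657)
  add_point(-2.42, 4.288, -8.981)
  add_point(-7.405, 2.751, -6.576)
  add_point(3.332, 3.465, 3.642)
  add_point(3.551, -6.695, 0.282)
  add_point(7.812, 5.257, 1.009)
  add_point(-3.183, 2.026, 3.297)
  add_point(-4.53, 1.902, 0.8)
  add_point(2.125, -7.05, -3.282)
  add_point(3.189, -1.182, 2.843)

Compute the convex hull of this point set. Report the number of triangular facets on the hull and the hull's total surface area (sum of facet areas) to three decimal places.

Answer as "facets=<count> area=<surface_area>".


facets=16 area=705.293

Points on the hull: [0, 1, 3, 4, 5, 6, 7, 9, 10, 13] (10 of 15).

Area of each hull facet:
  f1: (p6, p13, p10) → 84.8190
  f2: (p7, p6, p13) → 38.4811
  f3: (p0, p1, p10) → 73.4498
  f4: (p0, p6, p10) → 88.6597
  f5: (p0, p7, p5) → 29.5799
  f6: (p0, p7, p6) → 46.5028
  f7: (p3, p7, p5) → 35.8074
  f8: (p3, p7, p13) → 41.6230
  f9: (p3, p0, p5) → 47.5212
  f10: (p9, p13, p10) → 23.6326
  f11: (p9, p1, p10) → 36.7866
  f12: (p9, p3, p13) → 15.9912
  f13: (p9, p3, p1) → 26.6548
  f14: (p4, p0, p1) → 9.1208
  f15: (p4, p3, p1) → 19.7919
  f16: (p4, p3, p0) → 86.8708
Σ area = 705.293

Euler characteristic 10−24+16 = 2 ✓


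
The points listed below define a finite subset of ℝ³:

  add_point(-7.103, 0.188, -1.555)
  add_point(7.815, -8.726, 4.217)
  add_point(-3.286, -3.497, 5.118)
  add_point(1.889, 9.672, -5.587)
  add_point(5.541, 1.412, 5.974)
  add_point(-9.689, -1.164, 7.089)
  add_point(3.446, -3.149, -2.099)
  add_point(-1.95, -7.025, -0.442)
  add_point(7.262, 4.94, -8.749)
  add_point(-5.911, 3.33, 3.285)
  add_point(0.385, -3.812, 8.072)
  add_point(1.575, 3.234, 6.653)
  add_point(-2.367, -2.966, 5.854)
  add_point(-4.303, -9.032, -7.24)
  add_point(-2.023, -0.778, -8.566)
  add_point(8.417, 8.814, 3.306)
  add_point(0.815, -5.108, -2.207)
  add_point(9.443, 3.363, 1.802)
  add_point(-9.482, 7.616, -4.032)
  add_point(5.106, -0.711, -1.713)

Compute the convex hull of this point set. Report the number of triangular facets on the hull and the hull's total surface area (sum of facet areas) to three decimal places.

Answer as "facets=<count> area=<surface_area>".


facets=22 area=1105.287

Extreme-point indices: [1, 3, 4, 5, 8, 9, 10, 11, 13, 14, 15, 17, 18] — 13 of 20 on the boundary.

Per-facet area ½‖(b−a)×(c−a)‖:
  f1: (p1, p13, p5) → 134.3038
  f2: (p15, p1, p17) → 18.9427
  f3: (p18, p13, p5) → 113.0650
  f4: (p18, p15, p3) → 57.4593
  f5: (p8, p1, p17) → 64.5235
  f6: (p8, p1, p13) → 137.8316
  f7: (p8, p15, p17) → 31.1877
  f8: (p8, p15, p3) → 42.9506
  f9: (p8, p18, p3) → 35.9164
  f10: (p10, p1, p5) → 28.4813
  f11: (p9, p15, p5) → 36.4885
  f12: (p9, p18, p5) → 27.4501
  f13: (p9, p18, p15) → 69.1963
  f14: (p14, p18, p13) → 47.0929
  f15: (p14, p8, p13) → 32.4941
  f16: (p14, p8, p18) → 65.1057
  f17: (p11, p15, p5) → 24.6456
  f18: (p11, p10, p5) → 37.8973
  f19: (p4, p15, p1) → 30.4971
  f20: (p4, p10, p1) → 35.5697
  f21: (p4, p11, p15) → 18.5008
  f22: (p4, p11, p10) → 15.6869
Σ area = 1105.287

Euler characteristic 13−33+22 = 2 ✓


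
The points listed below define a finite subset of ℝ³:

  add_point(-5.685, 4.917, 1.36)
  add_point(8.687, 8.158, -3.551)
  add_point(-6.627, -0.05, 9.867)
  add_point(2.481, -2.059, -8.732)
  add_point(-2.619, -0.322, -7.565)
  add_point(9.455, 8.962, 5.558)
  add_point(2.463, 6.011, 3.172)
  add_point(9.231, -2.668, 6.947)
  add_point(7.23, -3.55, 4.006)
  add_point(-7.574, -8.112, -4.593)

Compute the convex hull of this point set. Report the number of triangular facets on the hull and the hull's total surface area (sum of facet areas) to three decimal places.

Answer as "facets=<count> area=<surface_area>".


Extreme-point indices: [0, 1, 2, 3, 4, 5, 7, 8, 9] — 9 of 10 on the boundary.

Area of each hull facet:
  f1: (p7, p2, p9) → 133.2735
  f2: (p7, p2, p5) → 95.0010
  f3: (p0, p2, p9) → 71.0496
  f4: (p0, p2, p5) → 80.2701
  f5: (p8, p3, p9) → 84.8093
  f6: (p8, p7, p9) → 13.6274
  f7: (p8, p7, p3) → 10.3462
  f8: (p4, p3, p9) → 25.6291
  f9: (p4, p0, p9) → 52.3414
  f10: (p1, p0, p5) → 69.5393
  f11: (p1, p4, p0) → 75.9420
  f12: (p1, p4, p3) → 35.6953
  f13: (p1, p7, p5) → 53.7282
  f14: (p1, p7, p3) → 94.6829
Σ area = 895.935

Euler: V−E+F = 9−21+14 = 2.

facets=14 area=895.935


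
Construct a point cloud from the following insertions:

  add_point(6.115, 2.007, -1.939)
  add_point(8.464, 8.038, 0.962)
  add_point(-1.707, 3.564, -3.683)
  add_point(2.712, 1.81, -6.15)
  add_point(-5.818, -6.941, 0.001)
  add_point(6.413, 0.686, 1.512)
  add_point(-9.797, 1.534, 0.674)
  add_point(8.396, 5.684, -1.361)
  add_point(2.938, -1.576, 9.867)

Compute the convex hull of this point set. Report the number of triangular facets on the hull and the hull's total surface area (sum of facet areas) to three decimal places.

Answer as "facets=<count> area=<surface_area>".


Points on the hull: [0, 1, 2, 3, 4, 5, 6, 7, 8] (9 of 9).

Triangle areas on the boundary:
  f1: (p8, p1, p6) → 111.9600
  f2: (p8, p4, p6) → 66.2754
  f3: (p3, p4, p6) → 61.6242
  f4: (p2, p1, p6) → 44.1155
  f5: (p2, p3, p6) → 13.1997
  f6: (p2, p3, p1) → 29.5969
  f7: (p0, p3, p4) → 36.9811
  f8: (p7, p3, p1) → 9.2611
  f9: (p7, p0, p3) → 10.4894
  f10: (p5, p8, p4) → 63.3499
  f11: (p5, p0, p4) → 26.8576
  f12: (p5, p7, p0) → 8.0179
  f13: (p5, p8, p1) → 32.7522
  f14: (p5, p7, p1) → 9.7387
Σ area = 524.220

Euler characteristic 9−21+14 = 2 ✓

facets=14 area=524.220


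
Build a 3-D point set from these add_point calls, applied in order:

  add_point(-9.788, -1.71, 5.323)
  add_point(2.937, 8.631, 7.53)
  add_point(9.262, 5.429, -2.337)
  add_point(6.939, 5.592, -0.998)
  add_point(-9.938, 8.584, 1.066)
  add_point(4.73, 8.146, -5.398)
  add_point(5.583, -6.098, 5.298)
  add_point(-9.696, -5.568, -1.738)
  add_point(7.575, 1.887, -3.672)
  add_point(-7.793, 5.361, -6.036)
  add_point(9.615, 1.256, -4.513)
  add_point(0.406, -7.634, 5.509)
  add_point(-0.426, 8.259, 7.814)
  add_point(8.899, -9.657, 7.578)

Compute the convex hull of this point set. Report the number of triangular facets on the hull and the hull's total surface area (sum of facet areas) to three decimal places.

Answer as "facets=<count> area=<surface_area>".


11 of the 14 inputs are extreme points: [0, 1, 2, 4, 5, 7, 9, 10, 11, 12, 13].

Per-facet area ½‖(b−a)×(c−a)‖:
  f1: (p7, p13, p10) → 157.0805
  f2: (p5, p1, p4) → 89.0842
  f3: (p12, p1, p4) → 12.9634
  f4: (p12, p1, p13) → 31.9786
  f5: (p2, p5, p10) → 14.0641
  f6: (p2, p5, p1) → 36.9237
  f7: (p2, p13, p10) → 37.2832
  f8: (p2, p1, p13) → 106.5848
  f9: (p9, p7, p10) → 106.3841
  f10: (p9, p5, p10) → 50.2200
  f11: (p9, p7, p4) → 48.1144
  f12: (p9, p5, p4) → 51.5180
  f13: (p0, p12, p13) → 132.6592
  f14: (p0, p7, p4) → 44.5610
  f15: (p0, p12, p4) → 62.7928
  f16: (p11, p7, p13) → 21.0265
  f17: (p11, p0, p13) → 18.7307
  f18: (p11, p0, p7) → 46.0922
Σ area = 1068.061

Check V−E+F: 11 − 27 + 18 = 2.

facets=18 area=1068.061


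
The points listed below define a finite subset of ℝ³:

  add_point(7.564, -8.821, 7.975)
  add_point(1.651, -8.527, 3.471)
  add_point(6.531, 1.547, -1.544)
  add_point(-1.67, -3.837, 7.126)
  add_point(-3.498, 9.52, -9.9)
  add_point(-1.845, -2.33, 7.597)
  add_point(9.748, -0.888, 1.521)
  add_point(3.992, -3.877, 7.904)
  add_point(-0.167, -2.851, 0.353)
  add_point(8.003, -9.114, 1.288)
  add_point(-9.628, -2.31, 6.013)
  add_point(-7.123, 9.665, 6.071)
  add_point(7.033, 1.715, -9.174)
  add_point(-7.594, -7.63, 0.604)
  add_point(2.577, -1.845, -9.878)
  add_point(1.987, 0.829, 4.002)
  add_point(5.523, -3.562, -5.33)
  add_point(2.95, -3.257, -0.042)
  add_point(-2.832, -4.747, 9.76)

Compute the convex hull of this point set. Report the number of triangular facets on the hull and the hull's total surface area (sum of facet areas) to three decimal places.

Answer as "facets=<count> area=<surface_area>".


Extreme-point indices: [0, 1, 4, 6, 7, 9, 10, 11, 12, 13, 14, 18] — 12 of 19 on the boundary.

Triangle areas on the boundary:
  f1: (p4, p11, p10) → 100.1348
  f2: (p4, p11, p6) → 152.8495
  f3: (p12, p4, p6) → 68.8113
  f4: (p12, p14, p4) → 36.4198
  f5: (p18, p11, p10) → 49.3985
  f6: (p7, p11, p6) → 79.9300
  f7: (p7, p0, p6) → 27.6255
  f8: (p7, p18, p11) → 54.9379
  f9: (p7, p18, p0) → 19.3085
  f10: (p13, p4, p10) → 79.5426
  f11: (p13, p14, p4) → 101.2007
  f12: (p13, p18, p10) → 31.7790
  f13: (p13, p18, p0) → 59.6287
  f14: (p9, p12, p14) → 41.2217
  f15: (p9, p13, p14) → 100.3478
  f16: (p9, p0, p6) → 28.1685
  f17: (p9, p12, p6) → 47.1552
  f18: (p1, p13, p0) → 12.5135
  f19: (p1, p9, p0) → 20.8391
  f20: (p1, p9, p13) → 19.2831
Σ area = 1131.096

Check V−E+F: 12 − 30 + 20 = 2.

facets=20 area=1131.096


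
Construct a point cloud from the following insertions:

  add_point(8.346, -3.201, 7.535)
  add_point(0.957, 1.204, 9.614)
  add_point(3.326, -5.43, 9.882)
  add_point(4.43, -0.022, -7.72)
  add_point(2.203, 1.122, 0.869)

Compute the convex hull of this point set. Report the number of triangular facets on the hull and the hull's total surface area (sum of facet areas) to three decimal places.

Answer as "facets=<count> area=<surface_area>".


facets=6 area=212.833

Extreme-point indices: [0, 1, 2, 3, 4] — 5 of 5 on the boundary.

Per-facet area ½‖(b−a)×(c−a)‖:
  f1: (p2, p0, p1) → 20.9793
  f2: (p3, p2, p0) → 46.5581
  f3: (p4, p0, p1) → 36.5443
  f4: (p4, p3, p0) → 40.5606
  f5: (p4, p2, p1) → 31.1308
  f6: (p4, p3, p2) → 37.0604
Σ area = 212.833

Euler: V−E+F = 5−9+6 = 2.


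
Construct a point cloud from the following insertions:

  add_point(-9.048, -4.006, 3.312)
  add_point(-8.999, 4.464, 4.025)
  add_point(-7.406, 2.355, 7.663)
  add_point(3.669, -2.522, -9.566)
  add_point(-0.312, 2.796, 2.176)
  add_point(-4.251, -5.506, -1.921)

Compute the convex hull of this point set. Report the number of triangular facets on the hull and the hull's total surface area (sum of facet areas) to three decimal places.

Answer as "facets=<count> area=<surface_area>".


facets=8 area=311.607

Extreme-point indices: [0, 1, 2, 3, 4, 5] — 6 of 6 on the boundary.

Facet areas (half cross-product norm):
  f1: (p2, p1, p0) → 17.5371
  f2: (p4, p1, p3) → 51.5193
  f3: (p4, p2, p1) → 19.6107
  f4: (p5, p1, p0) → 29.7542
  f5: (p5, p1, p3) → 66.3682
  f6: (p5, p4, p3) → 56.0343
  f7: (p5, p2, p0) → 25.8444
  f8: (p5, p4, p2) → 44.9392
Σ area = 311.607

Check V−E+F: 6 − 12 + 8 = 2.


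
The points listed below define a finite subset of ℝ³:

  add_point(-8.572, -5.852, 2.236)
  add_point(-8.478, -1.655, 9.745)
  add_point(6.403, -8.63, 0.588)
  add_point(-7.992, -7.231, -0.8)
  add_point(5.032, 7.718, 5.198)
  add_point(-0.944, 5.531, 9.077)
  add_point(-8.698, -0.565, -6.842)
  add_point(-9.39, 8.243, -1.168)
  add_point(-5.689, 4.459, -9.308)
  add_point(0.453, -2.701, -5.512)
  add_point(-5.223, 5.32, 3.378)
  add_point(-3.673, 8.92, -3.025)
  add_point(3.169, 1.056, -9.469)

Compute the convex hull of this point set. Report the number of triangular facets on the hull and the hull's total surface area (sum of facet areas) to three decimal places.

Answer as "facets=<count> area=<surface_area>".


11 of the 13 inputs are extreme points: [0, 1, 2, 3, 4, 5, 6, 7, 8, 11, 12].

Per-facet area ½‖(b−a)×(c−a)‖:
  f1: (p5, p1, p7) → 68.1877
  f2: (p5, p1, p2) → 92.0419
  f3: (p0, p1, p2) → 64.9167
  f4: (p0, p3, p2) → 24.4000
  f5: (p0, p1, p7) → 60.1805
  f6: (p12, p3, p2) → 97.3125
  f7: (p4, p11, p7) → 32.2695
  f8: (p4, p5, p7) → 50.4412
  f9: (p4, p12, p11) → 73.3065
  f10: (p4, p5, p2) → 63.3150
  f11: (p4, p12, p2) → 107.3531
  f12: (p8, p11, p7) → 24.0472
  f13: (p8, p12, p11) → 37.7868
  f14: (p6, p12, p3) → 54.5664
  f15: (p6, p8, p12) → 29.7388
  f16: (p6, p8, p7) → 30.2392
  f17: (p6, p0, p7) → 55.1047
  f18: (p6, p0, p3) → 14.6330
Σ area = 979.841

Check V−E+F: 11 − 27 + 18 = 2.

facets=18 area=979.841


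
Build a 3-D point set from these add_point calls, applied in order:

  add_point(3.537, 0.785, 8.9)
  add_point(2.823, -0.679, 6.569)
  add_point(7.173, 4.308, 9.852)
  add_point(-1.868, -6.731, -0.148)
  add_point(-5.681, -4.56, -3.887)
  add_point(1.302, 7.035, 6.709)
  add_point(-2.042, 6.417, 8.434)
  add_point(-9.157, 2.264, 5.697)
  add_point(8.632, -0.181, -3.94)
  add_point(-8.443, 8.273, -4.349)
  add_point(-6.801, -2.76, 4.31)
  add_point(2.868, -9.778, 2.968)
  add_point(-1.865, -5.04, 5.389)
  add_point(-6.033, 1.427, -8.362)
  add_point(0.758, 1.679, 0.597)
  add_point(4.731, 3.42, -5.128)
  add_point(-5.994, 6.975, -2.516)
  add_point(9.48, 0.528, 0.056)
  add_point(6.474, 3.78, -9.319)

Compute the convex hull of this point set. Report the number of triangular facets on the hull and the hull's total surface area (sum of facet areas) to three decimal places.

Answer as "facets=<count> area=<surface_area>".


facets=24 area=975.019

14 of the 19 inputs are extreme points: [0, 2, 4, 5, 6, 7, 8, 9, 10, 11, 12, 13, 17, 18].

Per-facet area ½‖(b−a)×(c−a)‖:
  f1: (p2, p11, p17) → 67.6106
  f2: (p2, p18, p17) → 42.2849
  f3: (p8, p11, p17) → 26.0837
  f4: (p8, p18, p17) → 10.3224
  f5: (p8, p18, p11) → 33.8833
  f6: (p9, p13, p18) → 52.1614
  f7: (p10, p12, p7) → 11.6105
  f8: (p10, p12, p11) → 11.8599
  f9: (p4, p18, p11) → 94.6298
  f10: (p4, p13, p18) → 47.2362
  f11: (p4, p10, p11) → 47.8904
  f12: (p4, p10, p7) → 21.2946
  f13: (p4, p9, p7) → 65.8867
  f14: (p4, p9, p13) → 28.6406
  f15: (p0, p2, p11) → 21.5367
  f16: (p0, p12, p11) → 30.4742
  f17: (p0, p12, p7) → 44.7916
  f18: (p6, p9, p7) → 50.8891
  f19: (p6, p0, p7) → 33.3294
  f20: (p6, p0, p2) → 20.4497
  f21: (p5, p2, p18) → 61.4673
  f22: (p5, p9, p18) → 111.0087
  f23: (p5, p6, p2) → 12.2069
  f24: (p5, p6, p9) → 27.4705
Σ area = 975.019

Euler: V−E+F = 14−36+24 = 2.


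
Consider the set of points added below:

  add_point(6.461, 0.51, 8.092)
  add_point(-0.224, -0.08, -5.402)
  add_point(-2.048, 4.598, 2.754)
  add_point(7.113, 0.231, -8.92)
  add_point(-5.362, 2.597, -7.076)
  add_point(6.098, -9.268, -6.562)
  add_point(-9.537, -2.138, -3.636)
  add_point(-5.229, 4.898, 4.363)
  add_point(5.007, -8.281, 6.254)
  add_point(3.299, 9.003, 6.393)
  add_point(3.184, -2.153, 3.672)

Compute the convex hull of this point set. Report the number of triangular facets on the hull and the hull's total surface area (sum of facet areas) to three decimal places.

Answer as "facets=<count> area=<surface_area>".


Extreme-point indices: [0, 3, 4, 5, 6, 7, 8, 9] — 8 of 11 on the boundary.

Triangle areas on the boundary:
  f1: (p0, p5, p3) → 81.5721
  f2: (p9, p0, p3) → 77.5373
  f3: (p4, p5, p6) → 59.1088
  f4: (p4, p5, p3) → 63.0660
  f5: (p4, p9, p3) → 105.2835
  f6: (p8, p5, p6) → 108.1334
  f7: (p8, p0, p5) → 56.6471
  f8: (p7, p4, p9) → 53.8883
  f9: (p7, p9, p0) → 44.5704
  f10: (p7, p4, p6) → 39.5573
  f11: (p7, p8, p0) → 58.8209
  f12: (p7, p8, p6) → 95.0263
Σ area = 843.211

Check V−E+F: 8 − 18 + 12 = 2.

facets=12 area=843.211


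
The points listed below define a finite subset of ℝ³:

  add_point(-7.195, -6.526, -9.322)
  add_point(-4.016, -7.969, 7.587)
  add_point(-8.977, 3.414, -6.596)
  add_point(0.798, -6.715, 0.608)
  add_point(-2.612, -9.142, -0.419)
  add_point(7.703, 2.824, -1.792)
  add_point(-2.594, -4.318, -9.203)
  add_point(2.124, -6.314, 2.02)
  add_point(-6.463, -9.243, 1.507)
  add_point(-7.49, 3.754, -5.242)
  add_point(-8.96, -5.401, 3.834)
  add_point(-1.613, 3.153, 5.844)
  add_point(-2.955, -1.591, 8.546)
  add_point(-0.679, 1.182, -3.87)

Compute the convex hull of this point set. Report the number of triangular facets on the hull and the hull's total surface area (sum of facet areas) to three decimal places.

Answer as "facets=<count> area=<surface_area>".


13 of the 14 inputs are extreme points: [0, 1, 2, 3, 4, 5, 6, 7, 8, 9, 10, 11, 12].

Triangle areas on the boundary:
  f1: (p11, p12, p5) → 29.9692
  f2: (p10, p0, p2) → 64.9941
  f3: (p10, p0, p8) → 28.0134
  f4: (p10, p11, p2) → 73.3406
  f5: (p10, p11, p12) → 23.0258
  f6: (p7, p12, p5) → 53.8809
  f7: (p9, p5, p2) → 8.4739
  f8: (p9, p11, p2) → 5.0518
  f9: (p9, p11, p5) → 74.2140
  f10: (p1, p10, p8) → 15.8908
  f11: (p1, p10, p12) → 21.6280
  f12: (p1, p7, p12) → 26.9916
  f13: (p6, p7, p5) → 67.9226
  f14: (p6, p5, p2) → 75.2834
  f15: (p6, p0, p2) → 25.7538
  f16: (p4, p0, p8) → 22.2870
  f17: (p4, p1, p8) → 14.3374
  f18: (p4, p1, p7) → 23.4043
  f19: (p4, p6, p0) → 25.1157
  f20: (p3, p6, p7) → 5.9525
  f21: (p3, p4, p7) → 2.4719
  f22: (p3, p4, p6) → 21.5508
Σ area = 709.554

Check V−E+F: 13 − 33 + 22 = 2.

facets=22 area=709.554


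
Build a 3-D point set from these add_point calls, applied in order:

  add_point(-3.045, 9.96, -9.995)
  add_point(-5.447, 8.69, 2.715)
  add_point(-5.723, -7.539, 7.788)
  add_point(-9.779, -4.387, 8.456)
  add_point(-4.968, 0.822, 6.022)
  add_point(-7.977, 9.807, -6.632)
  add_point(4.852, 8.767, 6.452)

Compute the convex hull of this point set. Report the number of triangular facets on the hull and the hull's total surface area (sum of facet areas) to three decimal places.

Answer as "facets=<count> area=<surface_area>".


Hull vertices (6/7): indices [0, 1, 2, 3, 5, 6].

Facet areas (half cross-product norm):
  f1: (p2, p6, p3) → 50.3116
  f2: (p2, p0, p6) → 176.8419
  f3: (p1, p6, p3) → 80.8593
  f4: (p5, p0, p6) → 53.9589
  f5: (p5, p1, p6) → 43.8657
  f6: (p5, p1, p3) → 66.8558
  f7: (p5, p2, p3) → 52.0896
  f8: (p5, p2, p0) → 64.6568
Σ area = 589.440

Check V−E+F: 6 − 12 + 8 = 2.

facets=8 area=589.440


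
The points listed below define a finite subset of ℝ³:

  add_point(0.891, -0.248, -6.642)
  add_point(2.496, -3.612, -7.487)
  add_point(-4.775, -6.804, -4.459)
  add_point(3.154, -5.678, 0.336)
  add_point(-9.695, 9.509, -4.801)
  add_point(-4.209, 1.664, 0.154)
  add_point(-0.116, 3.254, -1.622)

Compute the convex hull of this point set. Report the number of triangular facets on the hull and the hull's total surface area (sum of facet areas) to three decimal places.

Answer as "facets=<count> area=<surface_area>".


7 of the 7 inputs are extreme points: [0, 1, 2, 3, 4, 5, 6].

Facet areas (half cross-product norm):
  f1: (p1, p2, p4) → 71.8965
  f2: (p1, p2, p3) → 32.0527
  f3: (p6, p1, p3) → 35.0873
  f4: (p5, p2, p4) → 47.9683
  f5: (p5, p2, p3) → 41.3022
  f6: (p5, p6, p4) → 25.5214
  f7: (p5, p6, p3) → 22.8983
  f8: (p0, p1, p4) → 10.4660
  f9: (p0, p6, p4) → 35.9927
  f10: (p0, p6, p1) → 7.9200
Σ area = 331.105

Euler: V−E+F = 7−15+10 = 2.

facets=10 area=331.105


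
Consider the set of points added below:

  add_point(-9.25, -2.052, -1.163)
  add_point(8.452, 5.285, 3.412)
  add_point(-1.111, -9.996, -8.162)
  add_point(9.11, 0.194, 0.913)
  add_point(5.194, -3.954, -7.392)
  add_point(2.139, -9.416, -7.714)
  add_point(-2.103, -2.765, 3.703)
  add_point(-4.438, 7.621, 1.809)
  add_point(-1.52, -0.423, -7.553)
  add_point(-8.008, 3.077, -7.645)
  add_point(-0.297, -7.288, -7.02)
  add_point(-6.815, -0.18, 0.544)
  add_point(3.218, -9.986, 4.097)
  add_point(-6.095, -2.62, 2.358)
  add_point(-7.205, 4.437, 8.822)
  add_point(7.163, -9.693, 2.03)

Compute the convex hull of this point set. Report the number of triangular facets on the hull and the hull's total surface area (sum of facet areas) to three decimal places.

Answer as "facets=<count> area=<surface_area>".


Extreme-point indices: [0, 1, 2, 3, 4, 5, 7, 8, 9, 12, 13, 14, 15] — 13 of 16 on the boundary.

Area of each hull facet:
  f1: (p9, p14, p0) → 48.3848
  f2: (p9, p14, p7) → 40.1950
  f3: (p1, p14, p7) → 53.3322
  f4: (p1, p9, p7) → 68.6076
  f5: (p1, p12, p14) → 124.6037
  f6: (p13, p14, p0) → 21.6333
  f7: (p13, p12, p0) → 20.5556
  f8: (p13, p12, p14) → 51.8601
  f9: (p15, p1, p3) → 17.3955
  f10: (p15, p1, p12) → 33.5281
  f11: (p4, p1, p3) → 21.0053
  f12: (p4, p1, p9) → 108.6639
  f13: (p4, p15, p3) → 47.1318
  f14: (p4, p15, p5) → 33.2966
  f15: (p2, p9, p0) → 55.3230
  f16: (p2, p12, p0) → 83.0331
  f17: (p2, p4, p5) → 8.0709
  f18: (p2, p15, p12) → 28.7183
  f19: (p2, p15, p5) → 15.1103
  f20: (p8, p4, p9) → 0.3831
  f21: (p8, p2, p9) → 30.4418
  f22: (p8, p2, p4) → 31.5371
Σ area = 942.811

Check V−E+F: 13 − 33 + 22 = 2.

facets=22 area=942.811


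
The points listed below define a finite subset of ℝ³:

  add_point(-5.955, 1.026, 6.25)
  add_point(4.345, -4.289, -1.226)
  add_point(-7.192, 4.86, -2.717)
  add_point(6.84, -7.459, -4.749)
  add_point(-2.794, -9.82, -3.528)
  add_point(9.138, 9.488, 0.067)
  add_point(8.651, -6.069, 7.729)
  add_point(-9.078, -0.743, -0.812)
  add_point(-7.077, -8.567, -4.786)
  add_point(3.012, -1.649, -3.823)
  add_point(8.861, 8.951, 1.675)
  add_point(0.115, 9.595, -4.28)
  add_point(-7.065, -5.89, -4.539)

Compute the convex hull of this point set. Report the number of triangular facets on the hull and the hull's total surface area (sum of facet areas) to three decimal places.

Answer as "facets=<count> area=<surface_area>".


Hull vertices (11/13): indices [0, 2, 3, 4, 5, 6, 7, 8, 10, 11, 12].

Triangle areas on the boundary:
  f1: (p10, p6, p5) → 10.6658
  f2: (p10, p0, p6) → 119.4660
  f3: (p10, p11, p5) → 8.2967
  f4: (p10, p11, p0) → 78.4566
  f5: (p8, p0, p7) → 30.8727
  f6: (p8, p4, p6) → 24.6089
  f7: (p8, p0, p6) → 118.2489
  f8: (p2, p0, p7) → 24.5740
  f9: (p2, p11, p0) → 41.9146
  f10: (p3, p8, p4) → 14.0994
  f11: (p3, p8, p11) → 122.4428
  f12: (p3, p4, p6) → 63.3277
  f13: (p3, p11, p5) → 86.7190
  f14: (p3, p6, p5) → 103.7848
  f15: (p12, p8, p11) → 9.6860
  f16: (p12, p2, p11) → 42.0822
  f17: (p12, p8, p7) → 5.1428
  f18: (p12, p2, p7) → 18.6570
Σ area = 923.046

Check V−E+F: 11 − 27 + 18 = 2.

facets=18 area=923.046
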